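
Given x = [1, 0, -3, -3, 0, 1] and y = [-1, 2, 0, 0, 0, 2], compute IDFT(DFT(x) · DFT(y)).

(x ⊛ y)[n] = Σ(m=0 to 5) x[m] · y[(n-m) mod 6]

Computing each output sample:
(x ⊛ y)[0] = 1
(x ⊛ y)[1] = -4
(x ⊛ y)[2] = -3
(x ⊛ y)[3] = -3
(x ⊛ y)[4] = -4
(x ⊛ y)[5] = 1

x ⊛ y = [1, -4, -3, -3, -4, 1]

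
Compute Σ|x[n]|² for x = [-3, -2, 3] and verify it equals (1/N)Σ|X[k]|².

Time domain:
Σ|x[n]|² = |-3|² + |-2|² + |3|² = 22.0000

Frequency domain:
(1/3)Σ|X[k]|² = (1/3)(|-2|² + |-3.5000+4.3301i|² + |-3.5000-4.3301i|²) = (1/3)·66.0000 = 22.0000

Both sides agree, confirming Parseval's theorem.

Σ|x[n]|² = (1/N)Σ|X[k]|² = 22.0000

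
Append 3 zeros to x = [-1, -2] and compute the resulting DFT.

Original 2-point DFT: [-3, 1]
Zero-padded 5-point DFT provides frequency interpolation.

DFT_5([x, 0, ...]) = [-3, -1.6180+1.9021i, 0.6180+1.1756i, 0.6180-1.1756i, -1.6180-1.9021i]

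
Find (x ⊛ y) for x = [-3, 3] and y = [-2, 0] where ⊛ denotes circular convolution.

(x ⊛ y)[n] = Σ(m=0 to 1) x[m] · y[(n-m) mod 2]

Computing each output sample:
(x ⊛ y)[0] = 6
(x ⊛ y)[1] = -6

x ⊛ y = [6, -6]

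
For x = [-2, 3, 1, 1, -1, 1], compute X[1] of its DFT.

X[1] = Σ(n=0 to 5) x[n] · ω_6^(1n) where ω_6 = e^(-2πi/6)
= (-2)·ω_6^0 + (3)·ω_6^1 + (1)·ω_6^2 + (1)·ω_6^3 + (-1)·ω_6^4 + (1)·ω_6^5

X[1] = -1.0000-3.4641i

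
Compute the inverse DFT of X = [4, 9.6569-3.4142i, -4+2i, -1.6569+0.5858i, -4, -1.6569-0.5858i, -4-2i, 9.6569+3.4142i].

x[n] = (1/8) Σ(k=0 to 7) X[k] · e^(2πikn/8)

Computing each x[n]:
x[0] = 1
x[1] = 3
x[2] = 2
x[3] = 0
x[4] = -3
x[5] = -2
x[6] = 0
x[7] = 3

x = [1, 3, 2, 0, -3, -2, 0, 3]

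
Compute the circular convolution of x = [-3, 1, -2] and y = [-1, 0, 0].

(x ⊛ y)[n] = Σ(m=0 to 2) x[m] · y[(n-m) mod 3]

Computing each output sample:
(x ⊛ y)[0] = 3
(x ⊛ y)[1] = -1
(x ⊛ y)[2] = 2

x ⊛ y = [3, -1, 2]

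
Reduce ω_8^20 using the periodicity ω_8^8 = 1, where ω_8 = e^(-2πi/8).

Since ω_8^8 = 1, powers reduce modulo 8.
20 mod 8 = 4
So ω_8^20 = ω_8^4 = e^(-2πi·4/8)

ω_8^20 = ω_8^4 = -1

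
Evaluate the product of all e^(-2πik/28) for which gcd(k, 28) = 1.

The primitive 28th roots of unity are ω_28^k for k coprime to 28: k ∈ {1, 3, 5, 9, 11, 13, 15, 17, 19, 23, 25, 27}
Their product equals the constant term of the cyclotomic polynomial Φ_28(x) up to sign.
For n ≥ 3, the product of all primitive nth roots of unity is 1. (For n=1 it is 1; for n=2 it is -1.)

1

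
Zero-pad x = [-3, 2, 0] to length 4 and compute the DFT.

Original 3-point DFT: [-1, -4.0000-1.7321i, -4.0000+1.7321i]
Zero-padded 4-point DFT provides frequency interpolation.

DFT_4([x, 0, ...]) = [-1, -3-2i, -5, -3+2i]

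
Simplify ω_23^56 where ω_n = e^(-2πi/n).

Since ω_23^23 = 1, powers reduce modulo 23.
56 mod 23 = 10
So ω_23^56 = ω_23^10 = e^(-2πi·10/23)

ω_23^56 = ω_23^10 = -0.9172-0.3984i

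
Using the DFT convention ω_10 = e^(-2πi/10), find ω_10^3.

ω_10^3 = e^(-2πi·3/10)
= cos(-2π·3/10) + i·sin(-2π·3/10)
= cos(-6π/10) + i·sin(-6π/10)

ω_10^3 = cos(-6π/10) + i·sin(-6π/10) = -0.3090-0.9511i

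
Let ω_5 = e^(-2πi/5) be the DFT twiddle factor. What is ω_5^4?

ω_5^4 = e^(-2πi·4/5)
= cos(-2π·4/5) + i·sin(-2π·4/5)
= cos(-8π/5) + i·sin(-8π/5)

ω_5^4 = cos(-8π/5) + i·sin(-8π/5) = 0.3090+0.9511i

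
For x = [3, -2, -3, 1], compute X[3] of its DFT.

X[3] = Σ(n=0 to 3) x[n] · ω_4^(3n) where ω_4 = e^(-2πi/4)
= (3)·ω_4^0 + (-2)·ω_4^3 + (-3)·ω_4^6 + (1)·ω_4^9

X[3] = 6-3i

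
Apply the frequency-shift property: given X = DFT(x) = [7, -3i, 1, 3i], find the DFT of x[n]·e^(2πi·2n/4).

Modulation property: DFT(ω_4^(-2n)·x[n]) = X[(k-2) mod 4], so circularly shift X by 2 positions.

X[k-2] = [1, 3i, 7, -3i]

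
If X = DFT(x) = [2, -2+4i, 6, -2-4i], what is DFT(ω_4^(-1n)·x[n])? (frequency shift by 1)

Modulation property: DFT(ω_4^(-1n)·x[n]) = X[(k-1) mod 4], so circularly shift X by 1 positions.

X[k-1] = [-2-4i, 2, -2+4i, 6]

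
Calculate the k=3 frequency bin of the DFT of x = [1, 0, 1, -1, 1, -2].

X[3] = Σ(n=0 to 5) x[n] · ω_6^(3n) where ω_6 = e^(-2πi/6)
= (1)·ω_6^0 + (0)·ω_6^3 + (1)·ω_6^6 + (-1)·ω_6^9 + (1)·ω_6^12 + (-2)·ω_6^15

X[3] = 6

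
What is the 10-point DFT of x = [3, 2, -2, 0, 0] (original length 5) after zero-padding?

Original 5-point DFT: [3, 5.2361-0.7265i, 0.7639-3.0777i, 0.7639+3.0777i, 5.2361+0.7265i]
Zero-padded 10-point DFT provides frequency interpolation.

DFT_10([x, 0, ...]) = [3, 4.0000+0.7265i, 5.2361-0.7265i, 4.0000-3.0777i, 0.7639-3.0777i, -1, 0.7639+3.0777i, 4.0000+3.0777i, 5.2361+0.7265i, 4.0000-0.7265i]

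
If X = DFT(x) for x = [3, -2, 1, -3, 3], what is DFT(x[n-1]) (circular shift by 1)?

Time shift by 1: X_shifted[k] = ω_5^(1k) · X[k]
Shifted x = [3, 3, -2, 1, -3]

DFT(x[n-1]) = [2, 3.8090-3.9430i, 2.6910-6.3799i, 2.6910+6.3799i, 3.8090+3.9430i]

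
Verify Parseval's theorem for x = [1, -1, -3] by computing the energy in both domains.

Time domain:
Σ|x[n]|² = |1|² + |-1|² + |-3|² = 11.0000

Frequency domain:
(1/3)Σ|X[k]|² = (1/3)(|-3|² + |3.0000-1.7321i|² + |3.0000+1.7321i|²) = (1/3)·33.0000 = 11.0000

Both sides agree, confirming Parseval's theorem.

Σ|x[n]|² = (1/N)Σ|X[k]|² = 11.0000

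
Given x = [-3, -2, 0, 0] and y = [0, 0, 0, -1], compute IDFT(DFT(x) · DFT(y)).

(x ⊛ y)[n] = Σ(m=0 to 3) x[m] · y[(n-m) mod 4]

Computing each output sample:
(x ⊛ y)[0] = 2
(x ⊛ y)[1] = 0
(x ⊛ y)[2] = 0
(x ⊛ y)[3] = 3

x ⊛ y = [2, 0, 0, 3]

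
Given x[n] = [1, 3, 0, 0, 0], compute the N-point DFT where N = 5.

X[k] = Σ(n=0 to 4) x[n] · ω_5^(nk)
where ω_5 = e^(-2πi/5)

Computing each X[k]:
X[0] = 4
X[1] = 1.9271-2.8532i
X[2] = -1.4271-1.7634i
X[3] = -1.4271+1.7634i
X[4] = 1.9271+2.8532i

X = [4, 1.9271-2.8532i, -1.4271-1.7634i, -1.4271+1.7634i, 1.9271+2.8532i]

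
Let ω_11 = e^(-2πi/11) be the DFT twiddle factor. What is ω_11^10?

ω_11^10 = e^(-2πi·10/11)
= cos(-2π·10/11) + i·sin(-2π·10/11)
= cos(-20π/11) + i·sin(-20π/11)

ω_11^10 = cos(-20π/11) + i·sin(-20π/11) = 0.8413+0.5406i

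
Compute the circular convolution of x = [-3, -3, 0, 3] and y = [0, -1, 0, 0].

(x ⊛ y)[n] = Σ(m=0 to 3) x[m] · y[(n-m) mod 4]

Computing each output sample:
(x ⊛ y)[0] = -3
(x ⊛ y)[1] = 3
(x ⊛ y)[2] = 3
(x ⊛ y)[3] = 0

x ⊛ y = [-3, 3, 3, 0]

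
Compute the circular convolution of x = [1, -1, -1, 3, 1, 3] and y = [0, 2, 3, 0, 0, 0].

(x ⊛ y)[n] = Σ(m=0 to 5) x[m] · y[(n-m) mod 6]

Computing each output sample:
(x ⊛ y)[0] = 9
(x ⊛ y)[1] = 11
(x ⊛ y)[2] = 1
(x ⊛ y)[3] = -5
(x ⊛ y)[4] = 3
(x ⊛ y)[5] = 11

x ⊛ y = [9, 11, 1, -5, 3, 11]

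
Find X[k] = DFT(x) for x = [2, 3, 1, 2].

X[k] = Σ(n=0 to 3) x[n] · ω_4^(nk)
where ω_4 = e^(-2πi/4)

Computing each X[k]:
X[0] = 8
X[1] = 1-1i
X[2] = -2
X[3] = 1+1i

X = [8, 1-1i, -2, 1+1i]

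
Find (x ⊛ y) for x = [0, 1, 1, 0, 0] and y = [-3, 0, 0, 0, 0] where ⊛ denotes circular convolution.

(x ⊛ y)[n] = Σ(m=0 to 4) x[m] · y[(n-m) mod 5]

Computing each output sample:
(x ⊛ y)[0] = 0
(x ⊛ y)[1] = -3
(x ⊛ y)[2] = -3
(x ⊛ y)[3] = 0
(x ⊛ y)[4] = 0

x ⊛ y = [0, -3, -3, 0, 0]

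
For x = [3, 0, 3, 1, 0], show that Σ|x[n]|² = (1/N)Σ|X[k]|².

Time domain:
Σ|x[n]|² = |3|² + |0|² + |3|² + |1|² + |0|² = 19.0000

Frequency domain:
(1/5)Σ|X[k]|² = (1/5)(|7|² + |-0.2361-1.1756i|² + |4.2361+1.9021i|² + |4.2361-1.9021i|² + |-0.2361+1.1756i|²) = (1/5)·95.0000 = 19.0000

Both sides agree, confirming Parseval's theorem.

Σ|x[n]|² = (1/N)Σ|X[k]|² = 19.0000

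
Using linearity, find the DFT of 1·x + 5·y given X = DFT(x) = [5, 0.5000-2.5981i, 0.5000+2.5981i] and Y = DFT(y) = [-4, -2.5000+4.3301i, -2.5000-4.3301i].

By linearity: DFT(1x + 5y) = 1·DFT(x) + 5·DFT(y)
= 1·[5, 0.5000-2.5981i, 0.5000+2.5981i] + 5·[-4, -2.5000+4.3301i, -2.5000-4.3301i]

Computing element-wise:
Z[0] = 1·(5) + 5·(-4) = -15
Z[1] = 1·(0.5000-2.5981i) + 5·(-2.5000+4.3301i) = -12.0000+19.0524i
Z[2] = 1·(0.5000+2.5981i) + 5·(-2.5000-4.3301i) = -12.0000-19.0524i

DFT(1x + 5y) = 1·X + 5·Y = [-15, -12.0000+19.0524i, -12.0000-19.0524i]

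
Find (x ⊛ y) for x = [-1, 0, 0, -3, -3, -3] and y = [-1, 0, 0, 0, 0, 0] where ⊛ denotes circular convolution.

(x ⊛ y)[n] = Σ(m=0 to 5) x[m] · y[(n-m) mod 6]

Computing each output sample:
(x ⊛ y)[0] = 1
(x ⊛ y)[1] = 0
(x ⊛ y)[2] = 0
(x ⊛ y)[3] = 3
(x ⊛ y)[4] = 3
(x ⊛ y)[5] = 3

x ⊛ y = [1, 0, 0, 3, 3, 3]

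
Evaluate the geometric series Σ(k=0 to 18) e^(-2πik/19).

Sum of all nth roots of unity equals 0 for n > 1 (geometric series with r ≠ 1).

0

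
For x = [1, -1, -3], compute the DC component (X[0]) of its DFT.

X[0] = Σ(n=0 to 2) x[n] · ω_3^0 = Σ x[n]
= (1) + (-1) + (-3)

X[0] = -3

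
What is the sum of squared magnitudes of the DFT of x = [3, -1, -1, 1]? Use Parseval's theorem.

Parseval: Σ|x[n]|² = (1/N)Σ|X[k]|², so Σ|X[k]|² = N·Σ|x[n]|² = 4·12.0000

Σ|X[k]|² = N·Σ|x[n]|² = 4·12.0000 = 48.0000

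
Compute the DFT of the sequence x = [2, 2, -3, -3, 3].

X[k] = Σ(n=0 to 4) x[n] · ω_5^(nk)
where ω_5 = e^(-2πi/5)

Computing each X[k]:
X[0] = 1
X[1] = 8.3992+0.9511i
X[2] = -3.8992+0.5878i
X[3] = -3.8992-0.5878i
X[4] = 8.3992-0.9511i

X = [1, 8.3992+0.9511i, -3.8992+0.5878i, -3.8992-0.5878i, 8.3992-0.9511i]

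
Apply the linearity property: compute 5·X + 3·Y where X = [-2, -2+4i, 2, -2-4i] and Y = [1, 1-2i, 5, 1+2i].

By linearity: DFT(5x + 3y) = 5·DFT(x) + 3·DFT(y)
= 5·[-2, -2+4i, 2, -2-4i] + 3·[1, 1-2i, 5, 1+2i]

Computing element-wise:
Z[0] = 5·(-2) + 3·(1) = -7
Z[1] = 5·(-2+4i) + 3·(1-2i) = -7+14i
Z[2] = 5·(2) + 3·(5) = 25
Z[3] = 5·(-2-4i) + 3·(1+2i) = -7-14i

DFT(5x + 3y) = 5·X + 3·Y = [-7, -7+14i, 25, -7-14i]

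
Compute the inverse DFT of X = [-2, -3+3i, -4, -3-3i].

x[n] = (1/4) Σ(k=0 to 3) X[k] · e^(2πikn/4)

Computing each x[n]:
x[0] = -3
x[1] = -1
x[2] = 0
x[3] = 2

x = [-3, -1, 0, 2]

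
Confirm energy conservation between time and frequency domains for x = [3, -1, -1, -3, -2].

Time domain:
Σ|x[n]|² = |3|² + |-1|² + |-1|² + |-3|² + |-2|² = 24.0000

Frequency domain:
(1/5)Σ|X[k]|² = (1/5)(|-4|² + |5.3090-2.1266i|² + |4.1910+1.3143i|² + |4.1910-1.3143i|² + |5.3090+2.1266i|²) = (1/5)·120.0000 = 24.0000

Both sides agree, confirming Parseval's theorem.

Σ|x[n]|² = (1/N)Σ|X[k]|² = 24.0000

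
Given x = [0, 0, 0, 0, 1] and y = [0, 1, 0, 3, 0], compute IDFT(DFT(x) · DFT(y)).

(x ⊛ y)[n] = Σ(m=0 to 4) x[m] · y[(n-m) mod 5]

Computing each output sample:
(x ⊛ y)[0] = 1
(x ⊛ y)[1] = 0
(x ⊛ y)[2] = 3
(x ⊛ y)[3] = 0
(x ⊛ y)[4] = 0

x ⊛ y = [1, 0, 3, 0, 0]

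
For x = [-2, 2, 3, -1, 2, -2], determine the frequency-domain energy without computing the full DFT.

Parseval: Σ|x[n]|² = (1/N)Σ|X[k]|², so Σ|X[k]|² = N·Σ|x[n]|² = 6·26.0000

Σ|X[k]|² = N·Σ|x[n]|² = 6·26.0000 = 156.0000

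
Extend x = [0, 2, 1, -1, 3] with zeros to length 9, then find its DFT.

Original 5-point DFT: [5, 1.5451-0.2245i, -4.0451+2.4899i, -4.0451-2.4899i, 1.5451+0.2245i]
Zero-padded 9-point DFT provides frequency interpolation.

DFT_9([x, 0, ...]) = [5, -0.6133-2.4304i, 2.2057-1.2493i, -4.0000-3.4641i, -0.0924+3.7792i, -0.0924-3.7792i, -4.0000+3.4641i, 2.2057+1.2493i, -0.6133+2.4304i]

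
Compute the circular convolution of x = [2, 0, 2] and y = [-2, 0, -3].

(x ⊛ y)[n] = Σ(m=0 to 2) x[m] · y[(n-m) mod 3]

Computing each output sample:
(x ⊛ y)[0] = -4
(x ⊛ y)[1] = -6
(x ⊛ y)[2] = -10

x ⊛ y = [-4, -6, -10]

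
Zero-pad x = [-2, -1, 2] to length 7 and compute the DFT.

Original 3-point DFT: [-1, -2.5000+2.5981i, -2.5000-2.5981i]
Zero-padded 7-point DFT provides frequency interpolation.

DFT_7([x, 0, ...]) = [-1, -3.0685-1.1680i, -3.5794+1.8427i, 0.1479+1.9975i, 0.1479-1.9975i, -3.5794-1.8427i, -3.0685+1.1680i]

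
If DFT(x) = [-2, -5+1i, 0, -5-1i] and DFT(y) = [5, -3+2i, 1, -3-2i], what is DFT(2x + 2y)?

By linearity: DFT(2x + 2y) = 2·DFT(x) + 2·DFT(y)
= 2·[-2, -5+1i, 0, -5-1i] + 2·[5, -3+2i, 1, -3-2i]

Computing element-wise:
Z[0] = 2·(-2) + 2·(5) = 6
Z[1] = 2·(-5+1i) + 2·(-3+2i) = -16+6i
Z[2] = 2·(0) + 2·(1) = 2
Z[3] = 2·(-5-1i) + 2·(-3-2i) = -16-6i

DFT(2x + 2y) = 2·X + 2·Y = [6, -16+6i, 2, -16-6i]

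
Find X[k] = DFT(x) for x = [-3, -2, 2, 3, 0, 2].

X[k] = Σ(n=0 to 5) x[n] · ω_6^(nk)
where ω_6 = e^(-2πi/6)

Computing each X[k]:
X[0] = 2
X[1] = -7.0000+1.7321i
X[2] = -1.0000+5.1962i
X[3] = -4
X[4] = -1.0000-5.1962i
X[5] = -7.0000-1.7321i

X = [2, -7.0000+1.7321i, -1.0000+5.1962i, -4, -1.0000-5.1962i, -7.0000-1.7321i]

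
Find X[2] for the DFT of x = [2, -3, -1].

X[2] = Σ(n=0 to 2) x[n] · ω_3^(2n) where ω_3 = e^(-2πi/3)
= (2)·ω_3^0 + (-3)·ω_3^2 + (-1)·ω_3^4

X[2] = 4.0000-1.7321i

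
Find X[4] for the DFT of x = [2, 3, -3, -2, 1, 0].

X[4] = Σ(n=0 to 5) x[n] · ω_6^(4n) where ω_6 = e^(-2πi/6)
= (2)·ω_6^0 + (3)·ω_6^4 + (-3)·ω_6^8 + (-2)·ω_6^12 + (1)·ω_6^16 + (0)·ω_6^20

X[4] = -0.5000+6.0622i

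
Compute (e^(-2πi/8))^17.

Since ω_8^8 = 1, powers reduce modulo 8.
17 mod 8 = 1
So ω_8^17 = ω_8^1 = e^(-2πi·1/8)

ω_8^17 = ω_8^1 = 0.7071-0.7071i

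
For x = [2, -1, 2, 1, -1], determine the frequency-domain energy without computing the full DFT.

Parseval: Σ|x[n]|² = (1/N)Σ|X[k]|², so Σ|X[k]|² = N·Σ|x[n]|² = 5·11.0000

Σ|X[k]|² = N·Σ|x[n]|² = 5·11.0000 = 55.0000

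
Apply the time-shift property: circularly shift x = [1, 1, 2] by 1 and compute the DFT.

Time shift by 1: X_shifted[k] = ω_3^(1k) · X[k]
Shifted x = [2, 1, 1]

DFT(x[n-1]) = [4, 1, 1]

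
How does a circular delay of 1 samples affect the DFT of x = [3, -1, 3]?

Time shift by 1: X_shifted[k] = ω_3^(1k) · X[k]
Shifted x = [3, 3, -1]

DFT(x[n-1]) = [5, 2.0000-3.4641i, 2.0000+3.4641i]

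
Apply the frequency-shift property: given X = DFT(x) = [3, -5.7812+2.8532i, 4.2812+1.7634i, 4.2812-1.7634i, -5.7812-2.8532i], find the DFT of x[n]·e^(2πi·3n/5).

Modulation property: DFT(ω_5^(-3n)·x[n]) = X[(k-3) mod 5], so circularly shift X by 3 positions.

X[k-3] = [4.2812+1.7634i, 4.2812-1.7634i, -5.7812-2.8532i, 3, -5.7812+2.8532i]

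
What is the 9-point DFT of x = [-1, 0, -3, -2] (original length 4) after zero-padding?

Original 4-point DFT: [-6, 2-2i, -2, 2+2i]
Zero-padded 9-point DFT provides frequency interpolation.

DFT_9([x, 0, ...]) = [-6, -0.5209+4.6865i, 2.8191-0.7060i, -1.5000-2.5981i, -2.2981-0.1963i, -2.2981+0.1963i, -1.5000+2.5981i, 2.8191+0.7060i, -0.5209-4.6865i]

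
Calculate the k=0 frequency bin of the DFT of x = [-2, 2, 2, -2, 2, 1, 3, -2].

X[0] = Σ(n=0 to 7) x[n] · ω_8^0 = Σ x[n]
= (-2) + (2) + (2) + (-2) + (2) + (1) + (3) + (-2)

X[0] = 4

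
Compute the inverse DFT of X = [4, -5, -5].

x[n] = (1/3) Σ(k=0 to 2) X[k] · e^(2πikn/3)

Computing each x[n]:
x[0] = -2
x[1] = 3
x[2] = 3

x = [-2, 3, 3]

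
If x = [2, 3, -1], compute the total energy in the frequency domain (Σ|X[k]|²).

Parseval: Σ|x[n]|² = (1/N)Σ|X[k]|², so Σ|X[k]|² = N·Σ|x[n]|² = 3·14.0000

Σ|X[k]|² = N·Σ|x[n]|² = 3·14.0000 = 42.0000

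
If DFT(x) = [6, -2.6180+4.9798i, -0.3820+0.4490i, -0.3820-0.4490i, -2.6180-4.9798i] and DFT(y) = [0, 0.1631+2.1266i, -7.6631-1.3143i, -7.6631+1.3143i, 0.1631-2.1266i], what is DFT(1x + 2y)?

By linearity: DFT(1x + 2y) = 1·DFT(x) + 2·DFT(y)
= 1·[6, -2.6180+4.9798i, -0.3820+0.4490i, -0.3820-0.4490i, -2.6180-4.9798i] + 2·[0, 0.1631+2.1266i, -7.6631-1.3143i, -7.6631+1.3143i, 0.1631-2.1266i]

Computing element-wise:
Z[0] = 1·(6) + 2·(0) = 6
Z[1] = 1·(-2.6180+4.9798i) + 2·(0.1631+2.1266i) = -2.2918+9.2330i
Z[2] = 1·(-0.3820+0.4490i) + 2·(-7.6631-1.3143i) = -15.7082-2.1796i
Z[3] = 1·(-0.3820-0.4490i) + 2·(-7.6631+1.3143i) = -15.7082+2.1796i
Z[4] = 1·(-2.6180-4.9798i) + 2·(0.1631-2.1266i) = -2.2918-9.2330i

DFT(1x + 2y) = 1·X + 2·Y = [6, -2.2918+9.2330i, -15.7082-2.1796i, -15.7082+2.1796i, -2.2918-9.2330i]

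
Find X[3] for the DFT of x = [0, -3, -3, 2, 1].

X[3] = Σ(n=0 to 4) x[n] · ω_5^(3n) where ω_5 = e^(-2πi/5)
= (0)·ω_5^0 + (-3)·ω_5^3 + (-3)·ω_5^6 + (2)·ω_5^9 + (1)·ω_5^12

X[3] = 1.3090+2.4041i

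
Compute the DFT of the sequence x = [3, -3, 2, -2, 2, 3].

X[k] = Σ(n=0 to 5) x[n] · ω_6^(nk)
where ω_6 = e^(-2πi/6)

Computing each X[k]:
X[0] = 5
X[1] = 3.0000+5.1962i
X[2] = -1.0000+5.1962i
X[3] = 9
X[4] = -1.0000-5.1962i
X[5] = 3.0000-5.1962i

X = [5, 3.0000+5.1962i, -1.0000+5.1962i, 9, -1.0000-5.1962i, 3.0000-5.1962i]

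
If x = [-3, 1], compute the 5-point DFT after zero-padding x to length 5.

Original 2-point DFT: [-2, -4]
Zero-padded 5-point DFT provides frequency interpolation.

DFT_5([x, 0, ...]) = [-2, -2.6910-0.9511i, -3.8090-0.5878i, -3.8090+0.5878i, -2.6910+0.9511i]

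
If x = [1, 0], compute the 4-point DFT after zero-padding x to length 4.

Original 2-point DFT: [1, 1]
Zero-padded 4-point DFT provides frequency interpolation.

DFT_4([x, 0, ...]) = [1, 1, 1, 1]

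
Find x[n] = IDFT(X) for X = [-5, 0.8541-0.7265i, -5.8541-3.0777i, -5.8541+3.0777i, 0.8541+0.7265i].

x[n] = (1/5) Σ(k=0 to 4) X[k] · e^(2πikn/5)

Computing each x[n]:
x[0] = -3
x[1] = 2
x[2] = -3
x[3] = -1
x[4] = 0

x = [-3, 2, -3, -1, 0]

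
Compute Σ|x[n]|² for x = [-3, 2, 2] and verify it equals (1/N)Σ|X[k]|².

Time domain:
Σ|x[n]|² = |-3|² + |2|² + |2|² = 17.0000

Frequency domain:
(1/3)Σ|X[k]|² = (1/3)(|1|² + |-5|² + |-5|²) = (1/3)·51.0000 = 17.0000

Both sides agree, confirming Parseval's theorem.

Σ|x[n]|² = (1/N)Σ|X[k]|² = 17.0000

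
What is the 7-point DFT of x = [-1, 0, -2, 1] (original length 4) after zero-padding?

Original 4-point DFT: [-2, 1+1i, -4, 1-1i]
Zero-padded 7-point DFT provides frequency interpolation.

DFT_7([x, 0, ...]) = [-2, -1.4559+1.5160i, 1.4254-0.0859i, -2.4695-2.5386i, -2.4695+2.5386i, 1.4254+0.0859i, -1.4559-1.5160i]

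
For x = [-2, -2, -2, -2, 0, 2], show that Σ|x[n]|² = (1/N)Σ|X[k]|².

Time domain:
Σ|x[n]|² = |-2|² + |-2|² + |-2|² + |-2|² + |0|² + |2|² = 20.0000

Frequency domain:
(1/6)Σ|X[k]|² = (1/6)(|-6|² + |1.0000+5.1962i|² + |-3.0000+1.7321i|² + |-2|² + |-3.0000-1.7321i|² + |1.0000-5.1962i|²) = (1/6)·120.0000 = 20.0000

Both sides agree, confirming Parseval's theorem.

Σ|x[n]|² = (1/N)Σ|X[k]|² = 20.0000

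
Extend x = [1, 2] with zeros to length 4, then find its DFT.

Original 2-point DFT: [3, -1]
Zero-padded 4-point DFT provides frequency interpolation.

DFT_4([x, 0, ...]) = [3, 1-2i, -1, 1+2i]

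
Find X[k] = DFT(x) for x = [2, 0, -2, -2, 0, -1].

X[k] = Σ(n=0 to 5) x[n] · ω_6^(nk)
where ω_6 = e^(-2πi/6)

Computing each X[k]:
X[0] = -3
X[1] = 4.5000+0.8660i
X[2] = 1.5000-2.5981i
X[3] = 3
X[4] = 1.5000+2.5981i
X[5] = 4.5000-0.8660i

X = [-3, 4.5000+0.8660i, 1.5000-2.5981i, 3, 1.5000+2.5981i, 4.5000-0.8660i]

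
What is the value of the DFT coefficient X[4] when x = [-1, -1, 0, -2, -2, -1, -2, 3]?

X[4] = Σ(n=0 to 7) x[n] · ω_8^(4n) where ω_8 = e^(-2πi/8)
= (-1)·ω_8^0 + (-1)·ω_8^4 + (0)·ω_8^8 + (-2)·ω_8^12 + (-2)·ω_8^16 + (-1)·ω_8^20 + (-2)·ω_8^24 + (3)·ω_8^28

X[4] = -4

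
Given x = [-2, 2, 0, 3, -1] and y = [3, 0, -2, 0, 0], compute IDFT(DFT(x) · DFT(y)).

(x ⊛ y)[n] = Σ(m=0 to 4) x[m] · y[(n-m) mod 5]

Computing each output sample:
(x ⊛ y)[0] = -12
(x ⊛ y)[1] = 8
(x ⊛ y)[2] = 4
(x ⊛ y)[3] = 5
(x ⊛ y)[4] = -3

x ⊛ y = [-12, 8, 4, 5, -3]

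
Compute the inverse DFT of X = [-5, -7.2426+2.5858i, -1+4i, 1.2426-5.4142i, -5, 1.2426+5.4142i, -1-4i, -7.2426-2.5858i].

x[n] = (1/8) Σ(k=0 to 7) X[k] · e^(2πikn/8)

Computing each x[n]:
x[0] = -3
x[1] = -2
x[2] = -3
x[3] = 3
x[4] = 0
x[5] = 0
x[6] = 1
x[7] = -1

x = [-3, -2, -3, 3, 0, 0, 1, -1]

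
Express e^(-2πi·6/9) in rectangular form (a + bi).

ω_9^6 = e^(-2πi·6/9)
= cos(-2π·6/9) + i·sin(-2π·6/9)
= cos(-12π/9) + i·sin(-12π/9)

ω_9^6 = cos(-12π/9) + i·sin(-12π/9) = -0.5000+0.8660i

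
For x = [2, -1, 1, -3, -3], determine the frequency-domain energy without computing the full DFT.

Parseval: Σ|x[n]|² = (1/N)Σ|X[k]|², so Σ|X[k]|² = N·Σ|x[n]|² = 5·24.0000

Σ|X[k]|² = N·Σ|x[n]|² = 5·24.0000 = 120.0000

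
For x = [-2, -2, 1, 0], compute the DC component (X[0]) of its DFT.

X[0] = Σ(n=0 to 3) x[n] · ω_4^0 = Σ x[n]
= (-2) + (-2) + (1) + (0)

X[0] = -3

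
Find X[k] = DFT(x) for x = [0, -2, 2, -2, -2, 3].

X[k] = Σ(n=0 to 5) x[n] · ω_6^(nk)
where ω_6 = e^(-2πi/6)

Computing each X[k]:
X[0] = -1
X[1] = 2.5000+0.8660i
X[2] = -2.5000+7.7942i
X[3] = 1
X[4] = -2.5000-7.7942i
X[5] = 2.5000-0.8660i

X = [-1, 2.5000+0.8660i, -2.5000+7.7942i, 1, -2.5000-7.7942i, 2.5000-0.8660i]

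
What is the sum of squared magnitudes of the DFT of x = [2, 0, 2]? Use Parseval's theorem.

Parseval: Σ|x[n]|² = (1/N)Σ|X[k]|², so Σ|X[k]|² = N·Σ|x[n]|² = 3·8.0000

Σ|X[k]|² = N·Σ|x[n]|² = 3·8.0000 = 24.0000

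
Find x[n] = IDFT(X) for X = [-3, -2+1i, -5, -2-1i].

x[n] = (1/4) Σ(k=0 to 3) X[k] · e^(2πikn/4)

Computing each x[n]:
x[0] = -3
x[1] = 0
x[2] = -1
x[3] = 1

x = [-3, 0, -1, 1]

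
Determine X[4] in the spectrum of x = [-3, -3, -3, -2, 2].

X[4] = Σ(n=0 to 4) x[n] · ω_5^(4n) where ω_5 = e^(-2πi/5)
= (-3)·ω_5^0 + (-3)·ω_5^4 + (-3)·ω_5^8 + (-2)·ω_5^12 + (2)·ω_5^16

X[4] = 0.7361-5.3431i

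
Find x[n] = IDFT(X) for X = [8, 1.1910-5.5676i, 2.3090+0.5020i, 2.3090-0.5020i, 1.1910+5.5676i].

x[n] = (1/5) Σ(k=0 to 4) X[k] · e^(2πikn/5)

Computing each x[n]:
x[0] = 3
x[1] = 3
x[2] = 3
x[3] = 0
x[4] = -1

x = [3, 3, 3, 0, -1]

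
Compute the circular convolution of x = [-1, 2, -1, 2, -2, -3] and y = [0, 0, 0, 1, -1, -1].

(x ⊛ y)[n] = Σ(m=0 to 5) x[m] · y[(n-m) mod 6]

Computing each output sample:
(x ⊛ y)[0] = 1
(x ⊛ y)[1] = -3
(x ⊛ y)[2] = -3
(x ⊛ y)[3] = 4
(x ⊛ y)[4] = 6
(x ⊛ y)[5] = -2

x ⊛ y = [1, -3, -3, 4, 6, -2]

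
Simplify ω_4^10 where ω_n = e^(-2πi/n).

Since ω_4^4 = 1, powers reduce modulo 4.
10 mod 4 = 2
So ω_4^10 = ω_4^2 = e^(-2πi·2/4)

ω_4^10 = ω_4^2 = -1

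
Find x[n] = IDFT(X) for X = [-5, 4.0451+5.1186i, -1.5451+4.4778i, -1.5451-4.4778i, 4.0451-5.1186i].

x[n] = (1/5) Σ(k=0 to 4) X[k] · e^(2πikn/5)

Computing each x[n]:
x[0] = 0
x[1] = -3
x[2] = -2
x[3] = -3
x[4] = 3

x = [0, -3, -2, -3, 3]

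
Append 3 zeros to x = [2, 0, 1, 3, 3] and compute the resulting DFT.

Original 5-point DFT: [9, -0.3090+4.0287i, 0.8090-0.1388i, 0.8090+0.1388i, -0.3090-4.0287i]
Zero-padded 8-point DFT provides frequency interpolation.

DFT_8([x, 0, ...]) = [9, -3.1213-3.1213i, 4+3i, 1.1213-1.1213i, 3, 1.1213+1.1213i, 4-3i, -3.1213+3.1213i]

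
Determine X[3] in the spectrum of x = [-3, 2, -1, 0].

X[3] = Σ(n=0 to 3) x[n] · ω_4^(3n) where ω_4 = e^(-2πi/4)
= (-3)·ω_4^0 + (2)·ω_4^3 + (-1)·ω_4^6 + (0)·ω_4^9

X[3] = -2+2i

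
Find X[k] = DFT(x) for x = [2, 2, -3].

X[k] = Σ(n=0 to 2) x[n] · ω_3^(nk)
where ω_3 = e^(-2πi/3)

Computing each X[k]:
X[0] = 1
X[1] = 2.5000-4.3301i
X[2] = 2.5000+4.3301i

X = [1, 2.5000-4.3301i, 2.5000+4.3301i]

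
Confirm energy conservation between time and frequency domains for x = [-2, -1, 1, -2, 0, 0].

Time domain:
Σ|x[n]|² = |-2|² + |-1|² + |1|² + |-2|² + |0|² + |0|² = 10.0000

Frequency domain:
(1/6)Σ|X[k]|² = (1/6)(|-4|² + |-1|² + |-4.0000+1.7321i|² + |2|² + |-4.0000-1.7321i|² + |-1|²) = (1/6)·60.0000 = 10.0000

Both sides agree, confirming Parseval's theorem.

Σ|x[n]|² = (1/N)Σ|X[k]|² = 10.0000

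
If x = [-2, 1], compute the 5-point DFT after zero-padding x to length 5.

Original 2-point DFT: [-1, -3]
Zero-padded 5-point DFT provides frequency interpolation.

DFT_5([x, 0, ...]) = [-1, -1.6910-0.9511i, -2.8090-0.5878i, -2.8090+0.5878i, -1.6910+0.9511i]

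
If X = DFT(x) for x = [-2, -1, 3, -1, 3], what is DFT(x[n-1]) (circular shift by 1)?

Time shift by 1: X_shifted[k] = ω_5^(1k) · X[k]
Shifted x = [3, -2, -1, 3, -1]

DFT(x[n-1]) = [2, 0.4549+3.3022i, 6.0451-3.2164i, 6.0451+3.2164i, 0.4549-3.3022i]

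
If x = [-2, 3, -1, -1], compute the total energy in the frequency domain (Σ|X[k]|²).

Parseval: Σ|x[n]|² = (1/N)Σ|X[k]|², so Σ|X[k]|² = N·Σ|x[n]|² = 4·15.0000

Σ|X[k]|² = N·Σ|x[n]|² = 4·15.0000 = 60.0000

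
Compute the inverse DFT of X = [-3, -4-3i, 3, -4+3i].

x[n] = (1/4) Σ(k=0 to 3) X[k] · e^(2πikn/4)

Computing each x[n]:
x[0] = -2
x[1] = 0
x[2] = 2
x[3] = -3

x = [-2, 0, 2, -3]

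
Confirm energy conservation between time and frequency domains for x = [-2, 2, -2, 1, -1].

Time domain:
Σ|x[n]|² = |-2|² + |2|² + |-2|² + |1|² + |-1|² = 14.0000

Frequency domain:
(1/5)Σ|X[k]|² = (1/5)(|-2|² + |-0.8820-1.0898i|² + |-3.1180-4.6165i|² + |-3.1180+4.6165i|² + |-0.8820+1.0898i|²) = (1/5)·70.0000 = 14.0000

Both sides agree, confirming Parseval's theorem.

Σ|x[n]|² = (1/N)Σ|X[k]|² = 14.0000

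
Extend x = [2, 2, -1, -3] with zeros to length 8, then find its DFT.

Original 4-point DFT: [0, 3-5i, 2, 3+5i]
Zero-padded 8-point DFT provides frequency interpolation.

DFT_8([x, 0, ...]) = [0, 5.5355+1.7071i, 3-5i, -1.5355-0.2929i, 2, -1.5355+0.2929i, 3+5i, 5.5355-1.7071i]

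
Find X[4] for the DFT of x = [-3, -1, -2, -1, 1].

X[4] = Σ(n=0 to 4) x[n] · ω_5^(4n) where ω_5 = e^(-2πi/5)
= (-3)·ω_5^0 + (-1)·ω_5^4 + (-2)·ω_5^8 + (-1)·ω_5^12 + (1)·ω_5^16

X[4] = -0.5729-2.4899i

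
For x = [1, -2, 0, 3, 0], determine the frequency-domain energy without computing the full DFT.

Parseval: Σ|x[n]|² = (1/N)Σ|X[k]|², so Σ|X[k]|² = N·Σ|x[n]|² = 5·14.0000

Σ|X[k]|² = N·Σ|x[n]|² = 5·14.0000 = 70.0000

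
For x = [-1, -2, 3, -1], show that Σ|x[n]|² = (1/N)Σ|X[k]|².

Time domain:
Σ|x[n]|² = |-1|² + |-2|² + |3|² + |-1|² = 15.0000

Frequency domain:
(1/4)Σ|X[k]|² = (1/4)(|-1|² + |-4+1i|² + |5|² + |-4-1i|²) = (1/4)·60.0000 = 15.0000

Both sides agree, confirming Parseval's theorem.

Σ|x[n]|² = (1/N)Σ|X[k]|² = 15.0000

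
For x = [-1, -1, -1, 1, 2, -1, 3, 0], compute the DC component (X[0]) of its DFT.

X[0] = Σ(n=0 to 7) x[n] · ω_8^0 = Σ x[n]
= (-1) + (-1) + (-1) + (1) + (2) + (-1) + (3) + (0)

X[0] = 2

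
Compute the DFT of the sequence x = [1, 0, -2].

X[k] = Σ(n=0 to 2) x[n] · ω_3^(nk)
where ω_3 = e^(-2πi/3)

Computing each X[k]:
X[0] = -1
X[1] = 2.0000-1.7321i
X[2] = 2.0000+1.7321i

X = [-1, 2.0000-1.7321i, 2.0000+1.7321i]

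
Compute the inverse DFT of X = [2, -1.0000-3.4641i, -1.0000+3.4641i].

x[n] = (1/3) Σ(k=0 to 2) X[k] · e^(2πikn/3)

Computing each x[n]:
x[0] = 0
x[1] = 3
x[2] = -1

x = [0, 3, -1]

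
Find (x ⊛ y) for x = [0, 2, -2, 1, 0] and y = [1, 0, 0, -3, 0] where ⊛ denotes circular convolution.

(x ⊛ y)[n] = Σ(m=0 to 4) x[m] · y[(n-m) mod 5]

Computing each output sample:
(x ⊛ y)[0] = 6
(x ⊛ y)[1] = -1
(x ⊛ y)[2] = -2
(x ⊛ y)[3] = 1
(x ⊛ y)[4] = -6

x ⊛ y = [6, -1, -2, 1, -6]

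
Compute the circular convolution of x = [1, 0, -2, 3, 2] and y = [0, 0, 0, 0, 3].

(x ⊛ y)[n] = Σ(m=0 to 4) x[m] · y[(n-m) mod 5]

Computing each output sample:
(x ⊛ y)[0] = 0
(x ⊛ y)[1] = -6
(x ⊛ y)[2] = 9
(x ⊛ y)[3] = 6
(x ⊛ y)[4] = 3

x ⊛ y = [0, -6, 9, 6, 3]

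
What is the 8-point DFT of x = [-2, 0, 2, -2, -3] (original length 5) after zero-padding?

Original 5-point DFT: [-5, -2.9271-5.2043i, 0.4271+2.0409i, 0.4271-2.0409i, -2.9271+5.2043i]
Zero-padded 8-point DFT provides frequency interpolation.

DFT_8([x, 0, ...]) = [-5, 2.4142-0.5858i, -7-2i, -0.4142+3.4142i, -1, -0.4142-3.4142i, -7+2i, 2.4142+0.5858i]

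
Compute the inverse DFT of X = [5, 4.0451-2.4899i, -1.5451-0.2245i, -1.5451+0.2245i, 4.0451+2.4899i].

x[n] = (1/5) Σ(k=0 to 4) X[k] · e^(2πikn/5)

Computing each x[n]:
x[0] = 2
x[1] = 3
x[2] = 0
x[3] = -1
x[4] = 1

x = [2, 3, 0, -1, 1]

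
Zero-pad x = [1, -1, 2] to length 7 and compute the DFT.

Original 3-point DFT: [2, 0.5000+2.5981i, 0.5000-2.5981i]
Zero-padded 7-point DFT provides frequency interpolation.

DFT_7([x, 0, ...]) = [2, -0.0685-1.1680i, -0.5794+1.8427i, 3.1479+1.9975i, 3.1479-1.9975i, -0.5794-1.8427i, -0.0685+1.1680i]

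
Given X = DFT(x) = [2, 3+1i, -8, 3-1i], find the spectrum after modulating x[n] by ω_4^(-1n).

Modulation property: DFT(ω_4^(-1n)·x[n]) = X[(k-1) mod 4], so circularly shift X by 1 positions.

X[k-1] = [3-1i, 2, 3+1i, -8]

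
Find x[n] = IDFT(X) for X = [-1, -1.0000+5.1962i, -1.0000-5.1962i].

x[n] = (1/3) Σ(k=0 to 2) X[k] · e^(2πikn/3)

Computing each x[n]:
x[0] = -1
x[1] = -3
x[2] = 3

x = [-1, -3, 3]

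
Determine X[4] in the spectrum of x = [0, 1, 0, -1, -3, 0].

X[4] = Σ(n=0 to 5) x[n] · ω_6^(4n) where ω_6 = e^(-2πi/6)
= (0)·ω_6^0 + (1)·ω_6^4 + (0)·ω_6^8 + (-1)·ω_6^12 + (-3)·ω_6^16 + (0)·ω_6^20

X[4] = -1.7321i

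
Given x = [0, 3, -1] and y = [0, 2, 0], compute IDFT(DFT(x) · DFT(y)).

(x ⊛ y)[n] = Σ(m=0 to 2) x[m] · y[(n-m) mod 3]

Computing each output sample:
(x ⊛ y)[0] = -2
(x ⊛ y)[1] = 0
(x ⊛ y)[2] = 6

x ⊛ y = [-2, 0, 6]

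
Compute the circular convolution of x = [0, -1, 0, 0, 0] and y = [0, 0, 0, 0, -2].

(x ⊛ y)[n] = Σ(m=0 to 4) x[m] · y[(n-m) mod 5]

Computing each output sample:
(x ⊛ y)[0] = 2
(x ⊛ y)[1] = 0
(x ⊛ y)[2] = 0
(x ⊛ y)[3] = 0
(x ⊛ y)[4] = 0

x ⊛ y = [2, 0, 0, 0, 0]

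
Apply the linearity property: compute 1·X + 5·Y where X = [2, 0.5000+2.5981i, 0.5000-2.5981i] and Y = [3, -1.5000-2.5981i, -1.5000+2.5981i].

By linearity: DFT(1x + 5y) = 1·DFT(x) + 5·DFT(y)
= 1·[2, 0.5000+2.5981i, 0.5000-2.5981i] + 5·[3, -1.5000-2.5981i, -1.5000+2.5981i]

Computing element-wise:
Z[0] = 1·(2) + 5·(3) = 17
Z[1] = 1·(0.5000+2.5981i) + 5·(-1.5000-2.5981i) = -7.0000-10.3924i
Z[2] = 1·(0.5000-2.5981i) + 5·(-1.5000+2.5981i) = -7.0000+10.3924i

DFT(1x + 5y) = 1·X + 5·Y = [17, -7.0000-10.3924i, -7.0000+10.3924i]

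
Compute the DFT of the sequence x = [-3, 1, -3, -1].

X[k] = Σ(n=0 to 3) x[n] · ω_4^(nk)
where ω_4 = e^(-2πi/4)

Computing each X[k]:
X[0] = -6
X[1] = -2i
X[2] = -6
X[3] = 2i

X = [-6, -2i, -6, 2i]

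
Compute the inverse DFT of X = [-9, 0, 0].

x[n] = (1/3) Σ(k=0 to 2) X[k] · e^(2πikn/3)

Computing each x[n]:
x[0] = -3
x[1] = -3
x[2] = -3

x = [-3, -3, -3]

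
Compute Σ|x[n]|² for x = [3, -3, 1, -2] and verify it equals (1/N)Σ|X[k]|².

Time domain:
Σ|x[n]|² = |3|² + |-3|² + |1|² + |-2|² = 23.0000

Frequency domain:
(1/4)Σ|X[k]|² = (1/4)(|-1|² + |2+1i|² + |9|² + |2-1i|²) = (1/4)·92.0000 = 23.0000

Both sides agree, confirming Parseval's theorem.

Σ|x[n]|² = (1/N)Σ|X[k]|² = 23.0000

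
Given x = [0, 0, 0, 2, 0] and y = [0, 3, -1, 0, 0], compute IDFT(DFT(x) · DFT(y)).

(x ⊛ y)[n] = Σ(m=0 to 4) x[m] · y[(n-m) mod 5]

Computing each output sample:
(x ⊛ y)[0] = -2
(x ⊛ y)[1] = 0
(x ⊛ y)[2] = 0
(x ⊛ y)[3] = 0
(x ⊛ y)[4] = 6

x ⊛ y = [-2, 0, 0, 0, 6]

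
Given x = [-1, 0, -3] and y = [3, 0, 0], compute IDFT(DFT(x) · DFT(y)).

(x ⊛ y)[n] = Σ(m=0 to 2) x[m] · y[(n-m) mod 3]

Computing each output sample:
(x ⊛ y)[0] = -3
(x ⊛ y)[1] = 0
(x ⊛ y)[2] = -9

x ⊛ y = [-3, 0, -9]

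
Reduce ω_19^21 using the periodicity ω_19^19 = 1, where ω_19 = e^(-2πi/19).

Since ω_19^19 = 1, powers reduce modulo 19.
21 mod 19 = 2
So ω_19^21 = ω_19^2 = e^(-2πi·2/19)

ω_19^21 = ω_19^2 = 0.7891-0.6142i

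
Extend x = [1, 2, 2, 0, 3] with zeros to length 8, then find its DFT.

Original 5-point DFT: [8, 0.9271-0.2245i, -2.4271+2.4899i, -2.4271-2.4899i, 0.9271+0.2245i]
Zero-padded 8-point DFT provides frequency interpolation.

DFT_8([x, 0, ...]) = [8, -0.5858-3.4142i, 2-2i, -3.4142+0.5858i, 4, -3.4142-0.5858i, 2+2i, -0.5858+3.4142i]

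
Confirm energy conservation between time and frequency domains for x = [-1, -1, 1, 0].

Time domain:
Σ|x[n]|² = |-1|² + |-1|² + |1|² + |0|² = 3.0000

Frequency domain:
(1/4)Σ|X[k]|² = (1/4)(|-1|² + |-2+1i|² + |1|² + |-2-1i|²) = (1/4)·12.0000 = 3.0000

Both sides agree, confirming Parseval's theorem.

Σ|x[n]|² = (1/N)Σ|X[k]|² = 3.0000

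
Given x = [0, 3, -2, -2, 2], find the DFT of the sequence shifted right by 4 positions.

Time shift by 4: X_shifted[k] = ω_5^(4k) · X[k]
Shifted x = [3, -2, -2, 2, 0]

DFT(x[n-4]) = [1, 2.3820+4.2533i, 4.6180-2.6287i, 4.6180+2.6287i, 2.3820-4.2533i]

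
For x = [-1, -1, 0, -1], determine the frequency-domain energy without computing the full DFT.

Parseval: Σ|x[n]|² = (1/N)Σ|X[k]|², so Σ|X[k]|² = N·Σ|x[n]|² = 4·3.0000

Σ|X[k]|² = N·Σ|x[n]|² = 4·3.0000 = 12.0000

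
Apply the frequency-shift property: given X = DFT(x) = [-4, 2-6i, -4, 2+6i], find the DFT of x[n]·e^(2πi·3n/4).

Modulation property: DFT(ω_4^(-3n)·x[n]) = X[(k-3) mod 4], so circularly shift X by 3 positions.

X[k-3] = [2-6i, -4, 2+6i, -4]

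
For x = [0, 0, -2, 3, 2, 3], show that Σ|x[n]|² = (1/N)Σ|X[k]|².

Time domain:
Σ|x[n]|² = |0|² + |0|² + |-2|² + |3|² + |2|² + |3|² = 26.0000

Frequency domain:
(1/6)Σ|X[k]|² = (1/6)(|6|² + |-1.5000+6.0622i|² + |1.5000-0.8660i|² + |-6|² + |1.5000+0.8660i|² + |-1.5000-6.0622i|²) = (1/6)·156.0000 = 26.0000

Both sides agree, confirming Parseval's theorem.

Σ|x[n]|² = (1/N)Σ|X[k]|² = 26.0000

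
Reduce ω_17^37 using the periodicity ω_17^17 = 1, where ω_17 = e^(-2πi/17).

Since ω_17^17 = 1, powers reduce modulo 17.
37 mod 17 = 3
So ω_17^37 = ω_17^3 = e^(-2πi·3/17)

ω_17^37 = ω_17^3 = 0.4457-0.8952i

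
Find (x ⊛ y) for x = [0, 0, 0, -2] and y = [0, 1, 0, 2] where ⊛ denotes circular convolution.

(x ⊛ y)[n] = Σ(m=0 to 3) x[m] · y[(n-m) mod 4]

Computing each output sample:
(x ⊛ y)[0] = -2
(x ⊛ y)[1] = 0
(x ⊛ y)[2] = -4
(x ⊛ y)[3] = 0

x ⊛ y = [-2, 0, -4, 0]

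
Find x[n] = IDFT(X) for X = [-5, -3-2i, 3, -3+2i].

x[n] = (1/4) Σ(k=0 to 3) X[k] · e^(2πikn/4)

Computing each x[n]:
x[0] = -2
x[1] = -1
x[2] = 1
x[3] = -3

x = [-2, -1, 1, -3]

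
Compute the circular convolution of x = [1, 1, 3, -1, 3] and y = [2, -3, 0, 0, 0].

(x ⊛ y)[n] = Σ(m=0 to 4) x[m] · y[(n-m) mod 5]

Computing each output sample:
(x ⊛ y)[0] = -7
(x ⊛ y)[1] = -1
(x ⊛ y)[2] = 3
(x ⊛ y)[3] = -11
(x ⊛ y)[4] = 9

x ⊛ y = [-7, -1, 3, -11, 9]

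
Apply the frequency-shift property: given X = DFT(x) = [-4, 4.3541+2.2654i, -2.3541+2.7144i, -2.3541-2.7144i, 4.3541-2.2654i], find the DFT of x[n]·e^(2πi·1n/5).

Modulation property: DFT(ω_5^(-1n)·x[n]) = X[(k-1) mod 5], so circularly shift X by 1 positions.

X[k-1] = [4.3541-2.2654i, -4, 4.3541+2.2654i, -2.3541+2.7144i, -2.3541-2.7144i]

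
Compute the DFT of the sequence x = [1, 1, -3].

X[k] = Σ(n=0 to 2) x[n] · ω_3^(nk)
where ω_3 = e^(-2πi/3)

Computing each X[k]:
X[0] = -1
X[1] = 2.0000-3.4641i
X[2] = 2.0000+3.4641i

X = [-1, 2.0000-3.4641i, 2.0000+3.4641i]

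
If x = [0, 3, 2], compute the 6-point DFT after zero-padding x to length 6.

Original 3-point DFT: [5, -2.5000-0.8660i, -2.5000+0.8660i]
Zero-padded 6-point DFT provides frequency interpolation.

DFT_6([x, 0, ...]) = [5, 0.5000-4.3301i, -2.5000-0.8660i, -1, -2.5000+0.8660i, 0.5000+4.3301i]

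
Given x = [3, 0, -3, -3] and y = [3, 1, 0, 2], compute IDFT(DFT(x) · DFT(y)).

(x ⊛ y)[n] = Σ(m=0 to 3) x[m] · y[(n-m) mod 4]

Computing each output sample:
(x ⊛ y)[0] = 6
(x ⊛ y)[1] = -3
(x ⊛ y)[2] = -15
(x ⊛ y)[3] = -6

x ⊛ y = [6, -3, -15, -6]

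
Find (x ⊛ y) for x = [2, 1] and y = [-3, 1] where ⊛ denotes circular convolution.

(x ⊛ y)[n] = Σ(m=0 to 1) x[m] · y[(n-m) mod 2]

Computing each output sample:
(x ⊛ y)[0] = -5
(x ⊛ y)[1] = -1

x ⊛ y = [-5, -1]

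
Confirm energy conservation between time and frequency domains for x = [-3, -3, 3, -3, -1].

Time domain:
Σ|x[n]|² = |-3|² + |-3|² + |3|² + |-3|² + |-1|² = 37.0000

Frequency domain:
(1/5)Σ|X[k]|² = (1/5)(|-7|² + |-4.2361-1.6246i|² + |0.2361+6.8819i|² + |0.2361-6.8819i|² + |-4.2361+1.6246i|²) = (1/5)·185.0000 = 37.0000

Both sides agree, confirming Parseval's theorem.

Σ|x[n]|² = (1/N)Σ|X[k]|² = 37.0000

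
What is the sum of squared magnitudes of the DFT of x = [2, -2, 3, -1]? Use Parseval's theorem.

Parseval: Σ|x[n]|² = (1/N)Σ|X[k]|², so Σ|X[k]|² = N·Σ|x[n]|² = 4·18.0000

Σ|X[k]|² = N·Σ|x[n]|² = 4·18.0000 = 72.0000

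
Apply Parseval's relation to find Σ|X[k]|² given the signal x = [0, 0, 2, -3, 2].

Parseval: Σ|x[n]|² = (1/N)Σ|X[k]|², so Σ|X[k]|² = N·Σ|x[n]|² = 5·17.0000

Σ|X[k]|² = N·Σ|x[n]|² = 5·17.0000 = 85.0000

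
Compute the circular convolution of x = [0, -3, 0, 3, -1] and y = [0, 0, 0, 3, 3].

(x ⊛ y)[n] = Σ(m=0 to 4) x[m] · y[(n-m) mod 5]

Computing each output sample:
(x ⊛ y)[0] = -9
(x ⊛ y)[1] = 9
(x ⊛ y)[2] = 6
(x ⊛ y)[3] = -3
(x ⊛ y)[4] = -9

x ⊛ y = [-9, 9, 6, -3, -9]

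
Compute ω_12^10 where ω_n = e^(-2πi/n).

ω_12^10 = e^(-2πi·10/12)
= cos(-2π·10/12) + i·sin(-2π·10/12)
= cos(-20π/12) + i·sin(-20π/12)

ω_12^10 = cos(-20π/12) + i·sin(-20π/12) = 0.5000+0.8660i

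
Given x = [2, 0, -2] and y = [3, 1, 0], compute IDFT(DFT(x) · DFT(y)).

(x ⊛ y)[n] = Σ(m=0 to 2) x[m] · y[(n-m) mod 3]

Computing each output sample:
(x ⊛ y)[0] = 4
(x ⊛ y)[1] = 2
(x ⊛ y)[2] = -6

x ⊛ y = [4, 2, -6]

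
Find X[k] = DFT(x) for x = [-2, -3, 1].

X[k] = Σ(n=0 to 2) x[n] · ω_3^(nk)
where ω_3 = e^(-2πi/3)

Computing each X[k]:
X[0] = -4
X[1] = -1.0000+3.4641i
X[2] = -1.0000-3.4641i

X = [-4, -1.0000+3.4641i, -1.0000-3.4641i]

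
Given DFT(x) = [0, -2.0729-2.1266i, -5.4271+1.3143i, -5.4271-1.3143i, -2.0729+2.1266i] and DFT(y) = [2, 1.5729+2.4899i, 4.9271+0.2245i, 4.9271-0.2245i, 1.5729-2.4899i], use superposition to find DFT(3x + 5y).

By linearity: DFT(3x + 5y) = 3·DFT(x) + 5·DFT(y)
= 3·[0, -2.0729-2.1266i, -5.4271+1.3143i, -5.4271-1.3143i, -2.0729+2.1266i] + 5·[2, 1.5729+2.4899i, 4.9271+0.2245i, 4.9271-0.2245i, 1.5729-2.4899i]

Computing element-wise:
Z[0] = 3·(0) + 5·(2) = 10
Z[1] = 3·(-2.0729-2.1266i) + 5·(1.5729+2.4899i) = 1.6458+6.0697i
Z[2] = 3·(-5.4271+1.3143i) + 5·(4.9271+0.2245i) = 8.3542+5.0654i
Z[3] = 3·(-5.4271-1.3143i) + 5·(4.9271-0.2245i) = 8.3542-5.0654i
Z[4] = 3·(-2.0729+2.1266i) + 5·(1.5729-2.4899i) = 1.6458-6.0697i

DFT(3x + 5y) = 3·X + 5·Y = [10, 1.6458+6.0697i, 8.3542+5.0654i, 8.3542-5.0654i, 1.6458-6.0697i]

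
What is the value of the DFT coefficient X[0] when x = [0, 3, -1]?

X[0] = Σ(n=0 to 2) x[n] · ω_3^0 = Σ x[n]
= (0) + (3) + (-1)

X[0] = 2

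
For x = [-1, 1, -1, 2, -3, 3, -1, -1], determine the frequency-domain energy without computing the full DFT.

Parseval: Σ|x[n]|² = (1/N)Σ|X[k]|², so Σ|X[k]|² = N·Σ|x[n]|² = 8·27.0000

Σ|X[k]|² = N·Σ|x[n]|² = 8·27.0000 = 216.0000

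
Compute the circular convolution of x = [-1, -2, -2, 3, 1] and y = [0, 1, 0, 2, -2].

(x ⊛ y)[n] = Σ(m=0 to 4) x[m] · y[(n-m) mod 5]

Computing each output sample:
(x ⊛ y)[0] = 1
(x ⊛ y)[1] = 9
(x ⊛ y)[2] = -6
(x ⊛ y)[3] = -6
(x ⊛ y)[4] = 1

x ⊛ y = [1, 9, -6, -6, 1]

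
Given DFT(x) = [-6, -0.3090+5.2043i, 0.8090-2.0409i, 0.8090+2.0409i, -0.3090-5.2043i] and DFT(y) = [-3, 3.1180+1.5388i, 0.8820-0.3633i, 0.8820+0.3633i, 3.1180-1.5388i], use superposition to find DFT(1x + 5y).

By linearity: DFT(1x + 5y) = 1·DFT(x) + 5·DFT(y)
= 1·[-6, -0.3090+5.2043i, 0.8090-2.0409i, 0.8090+2.0409i, -0.3090-5.2043i] + 5·[-3, 3.1180+1.5388i, 0.8820-0.3633i, 0.8820+0.3633i, 3.1180-1.5388i]

Computing element-wise:
Z[0] = 1·(-6) + 5·(-3) = -21
Z[1] = 1·(-0.3090+5.2043i) + 5·(3.1180+1.5388i) = 15.2810+12.8983i
Z[2] = 1·(0.8090-2.0409i) + 5·(0.8820-0.3633i) = 5.2190-3.8574i
Z[3] = 1·(0.8090+2.0409i) + 5·(0.8820+0.3633i) = 5.2190+3.8574i
Z[4] = 1·(-0.3090-5.2043i) + 5·(3.1180-1.5388i) = 15.2810-12.8983i

DFT(1x + 5y) = 1·X + 5·Y = [-21, 15.2810+12.8983i, 5.2190-3.8574i, 5.2190+3.8574i, 15.2810-12.8983i]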